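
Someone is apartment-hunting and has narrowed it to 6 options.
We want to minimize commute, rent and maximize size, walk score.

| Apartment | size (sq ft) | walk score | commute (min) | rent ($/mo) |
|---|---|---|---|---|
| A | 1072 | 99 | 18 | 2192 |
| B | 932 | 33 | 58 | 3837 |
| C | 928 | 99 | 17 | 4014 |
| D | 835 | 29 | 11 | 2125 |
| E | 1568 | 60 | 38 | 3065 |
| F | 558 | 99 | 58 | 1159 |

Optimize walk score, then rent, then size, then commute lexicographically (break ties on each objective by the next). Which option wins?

F

First maximize walk score: best is 99, kept {A, C, F}.
Then minimize rent: best is 1159, kept {F}.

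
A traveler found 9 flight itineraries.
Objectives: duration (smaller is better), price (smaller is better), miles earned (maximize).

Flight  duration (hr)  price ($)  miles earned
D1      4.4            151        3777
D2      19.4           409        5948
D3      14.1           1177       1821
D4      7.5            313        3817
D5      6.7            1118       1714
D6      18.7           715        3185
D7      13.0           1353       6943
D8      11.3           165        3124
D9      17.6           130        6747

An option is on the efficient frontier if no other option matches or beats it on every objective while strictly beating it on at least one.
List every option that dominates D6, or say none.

D1, D4, D9

D1: duration 4.4≤18.7, price 151≤715, miles earned 3777≥3185 — dominates D6.
D4: duration 7.5≤18.7, price 313≤715, miles earned 3817≥3185 — dominates D6.
D9: duration 17.6≤18.7, price 130≤715, miles earned 6747≥3185 — dominates D6.
Others (D2, D3, D5, D7, D8) are each worse than D6 on at least one objective.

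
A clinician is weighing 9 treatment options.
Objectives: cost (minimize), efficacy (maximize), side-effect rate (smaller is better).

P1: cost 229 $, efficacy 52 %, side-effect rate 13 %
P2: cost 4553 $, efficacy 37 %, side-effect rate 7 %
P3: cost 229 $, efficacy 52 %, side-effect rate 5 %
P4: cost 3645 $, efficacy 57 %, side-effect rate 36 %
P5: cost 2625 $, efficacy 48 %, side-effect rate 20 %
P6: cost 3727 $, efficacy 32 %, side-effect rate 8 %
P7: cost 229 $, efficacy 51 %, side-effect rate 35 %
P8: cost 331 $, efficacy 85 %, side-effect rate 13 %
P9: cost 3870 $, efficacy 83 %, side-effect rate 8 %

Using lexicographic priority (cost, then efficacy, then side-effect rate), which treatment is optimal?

First minimize cost: best is 229, kept {P1, P3, P7}.
Then maximize efficacy: best is 52, kept {P1, P3}.
Then minimize side-effect rate: best is 5, kept {P3}.

P3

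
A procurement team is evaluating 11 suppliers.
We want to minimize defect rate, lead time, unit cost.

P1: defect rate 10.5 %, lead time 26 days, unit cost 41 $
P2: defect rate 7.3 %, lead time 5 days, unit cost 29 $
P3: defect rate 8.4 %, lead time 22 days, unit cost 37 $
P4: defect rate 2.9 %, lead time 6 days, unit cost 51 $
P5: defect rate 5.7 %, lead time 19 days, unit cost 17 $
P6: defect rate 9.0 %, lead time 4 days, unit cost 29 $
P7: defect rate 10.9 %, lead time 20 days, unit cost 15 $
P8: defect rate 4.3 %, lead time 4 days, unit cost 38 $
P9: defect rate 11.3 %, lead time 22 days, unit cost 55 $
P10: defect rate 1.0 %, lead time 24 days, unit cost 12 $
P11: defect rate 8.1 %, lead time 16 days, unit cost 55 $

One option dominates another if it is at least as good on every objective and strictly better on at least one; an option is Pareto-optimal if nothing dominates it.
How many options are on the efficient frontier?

P1: dominated by P2 (defect rate 7.3≤10.5, lead time 5≤26, unit cost 29≤41).
P2: not dominated.
P3: dominated by P2 (defect rate 7.3≤8.4, lead time 5≤22, unit cost 29≤37).
P4: not dominated.
P5: not dominated.
P6: not dominated.
P7: not dominated.
P8: not dominated.
P9: dominated by P2 (defect rate 7.3≤11.3, lead time 5≤22, unit cost 29≤55).
P10: not dominated (best defect rate).
P11: dominated by P2 (defect rate 7.3≤8.1, lead time 5≤16, unit cost 29≤55).
Pareto-optimal: P2, P4, P5, P6, P7, P8, P10 → 7.

7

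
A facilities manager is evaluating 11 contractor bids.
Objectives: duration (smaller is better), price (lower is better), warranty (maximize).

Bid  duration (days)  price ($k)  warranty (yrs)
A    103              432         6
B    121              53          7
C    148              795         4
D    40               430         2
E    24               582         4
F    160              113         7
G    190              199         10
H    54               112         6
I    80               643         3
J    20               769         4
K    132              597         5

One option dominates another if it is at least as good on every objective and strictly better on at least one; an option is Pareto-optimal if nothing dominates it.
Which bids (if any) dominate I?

E: duration 24≤80, price 582≤643, warranty 4≥3 — dominates I.
H: duration 54≤80, price 112≤643, warranty 6≥3 — dominates I.
Others (A, B, C, D, F, G, J, K) are each worse than I on at least one objective.

E, H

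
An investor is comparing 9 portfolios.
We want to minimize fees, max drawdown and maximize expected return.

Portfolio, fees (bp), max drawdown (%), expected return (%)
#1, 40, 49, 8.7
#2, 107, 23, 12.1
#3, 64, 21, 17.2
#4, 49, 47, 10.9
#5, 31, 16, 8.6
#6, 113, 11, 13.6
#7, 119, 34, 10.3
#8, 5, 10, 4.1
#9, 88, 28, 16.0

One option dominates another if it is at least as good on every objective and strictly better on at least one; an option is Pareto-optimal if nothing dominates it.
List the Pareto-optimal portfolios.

#1: not dominated.
#2: dominated by #3 (fees 64≤107, max drawdown 21≤23, expected return 17.2≥12.1).
#3: not dominated (best expected return).
#4: not dominated.
#5: not dominated.
#6: not dominated.
#7: dominated by #2 (fees 107≤119, max drawdown 23≤34, expected return 12.1≥10.3).
#8: not dominated (best fees).
#9: dominated by #3 (fees 64≤88, max drawdown 21≤28, expected return 17.2≥16.0).

#1, #3, #4, #5, #6, #8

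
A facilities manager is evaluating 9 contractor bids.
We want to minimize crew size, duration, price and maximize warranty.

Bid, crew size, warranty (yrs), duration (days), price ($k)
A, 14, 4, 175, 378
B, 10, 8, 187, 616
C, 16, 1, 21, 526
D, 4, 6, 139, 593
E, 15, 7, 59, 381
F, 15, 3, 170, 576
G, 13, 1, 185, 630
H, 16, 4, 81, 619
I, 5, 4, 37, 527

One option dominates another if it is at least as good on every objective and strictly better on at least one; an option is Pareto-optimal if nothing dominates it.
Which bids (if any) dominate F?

E, I

E: crew size 15≤15, warranty 7≥3, duration 59≤170, price 381≤576 — dominates F.
I: crew size 5≤15, warranty 4≥3, duration 37≤170, price 527≤576 — dominates F.
Others (A, B, C, D, G, H) are each worse than F on at least one objective.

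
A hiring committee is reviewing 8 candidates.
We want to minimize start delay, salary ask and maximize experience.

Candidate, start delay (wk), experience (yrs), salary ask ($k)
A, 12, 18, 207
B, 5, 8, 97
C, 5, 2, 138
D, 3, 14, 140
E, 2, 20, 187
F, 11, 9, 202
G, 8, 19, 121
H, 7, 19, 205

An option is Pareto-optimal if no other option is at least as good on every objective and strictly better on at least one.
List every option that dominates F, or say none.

D, E, G

D: start delay 3≤11, experience 14≥9, salary ask 140≤202 — dominates F.
E: start delay 2≤11, experience 20≥9, salary ask 187≤202 — dominates F.
G: start delay 8≤11, experience 19≥9, salary ask 121≤202 — dominates F.
Others (A, B, C, H) are each worse than F on at least one objective.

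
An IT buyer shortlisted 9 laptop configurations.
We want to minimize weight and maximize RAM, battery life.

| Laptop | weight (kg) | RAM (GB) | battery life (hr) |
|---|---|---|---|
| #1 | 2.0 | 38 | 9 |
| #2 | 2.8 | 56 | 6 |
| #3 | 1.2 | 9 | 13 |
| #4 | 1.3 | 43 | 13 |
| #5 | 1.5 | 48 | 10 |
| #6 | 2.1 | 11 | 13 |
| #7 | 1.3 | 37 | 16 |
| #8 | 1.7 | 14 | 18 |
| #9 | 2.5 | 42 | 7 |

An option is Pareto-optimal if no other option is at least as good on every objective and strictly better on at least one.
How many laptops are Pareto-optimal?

#1: dominated by #4 (weight 1.3≤2.0, RAM 43≥38, battery life 13≥9).
#2: not dominated (best RAM).
#3: not dominated (best weight).
#4: not dominated.
#5: not dominated.
#6: dominated by #4 (weight 1.3≤2.1, RAM 43≥11, battery life 13≥13).
#7: not dominated.
#8: not dominated (best battery life).
#9: dominated by #4 (weight 1.3≤2.5, RAM 43≥42, battery life 13≥7).
Pareto-optimal: #2, #3, #4, #5, #7, #8 → 6.

6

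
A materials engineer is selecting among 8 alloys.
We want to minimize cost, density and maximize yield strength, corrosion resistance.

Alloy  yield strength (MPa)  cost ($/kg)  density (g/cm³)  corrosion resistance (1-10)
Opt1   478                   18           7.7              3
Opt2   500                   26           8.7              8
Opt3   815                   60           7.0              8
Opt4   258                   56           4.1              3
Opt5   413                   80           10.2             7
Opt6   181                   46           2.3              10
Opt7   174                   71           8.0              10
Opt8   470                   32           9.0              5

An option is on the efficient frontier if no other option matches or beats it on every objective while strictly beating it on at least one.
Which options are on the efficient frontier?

Opt1, Opt2, Opt3, Opt4, Opt6

Opt1: not dominated (best cost).
Opt2: not dominated.
Opt3: not dominated (best yield strength).
Opt4: not dominated.
Opt5: dominated by Opt2 (yield strength 500≥413, cost 26≤80, density 8.7≤10.2, corrosion resistance 8≥7).
Opt6: not dominated (best density).
Opt7: dominated by Opt6 (yield strength 181≥174, cost 46≤71, density 2.3≤8.0, corrosion resistance 10≥10).
Opt8: dominated by Opt2 (yield strength 500≥470, cost 26≤32, density 8.7≤9.0, corrosion resistance 8≥5).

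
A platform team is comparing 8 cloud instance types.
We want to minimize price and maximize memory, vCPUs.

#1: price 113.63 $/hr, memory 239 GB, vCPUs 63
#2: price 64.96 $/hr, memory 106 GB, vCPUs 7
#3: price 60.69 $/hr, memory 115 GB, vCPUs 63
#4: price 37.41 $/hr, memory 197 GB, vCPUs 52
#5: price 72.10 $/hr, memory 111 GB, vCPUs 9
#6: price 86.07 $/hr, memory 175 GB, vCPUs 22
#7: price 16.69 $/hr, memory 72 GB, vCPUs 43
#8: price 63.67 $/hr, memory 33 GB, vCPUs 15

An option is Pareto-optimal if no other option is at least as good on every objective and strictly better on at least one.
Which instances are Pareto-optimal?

#1, #3, #4, #7

#1: not dominated (best memory).
#2: dominated by #3 (price 60.69≤64.96, memory 115≥106, vCPUs 63≥7).
#3: not dominated.
#4: not dominated.
#5: dominated by #3 (price 60.69≤72.10, memory 115≥111, vCPUs 63≥9).
#6: dominated by #4 (price 37.41≤86.07, memory 197≥175, vCPUs 52≥22).
#7: not dominated (best price).
#8: dominated by #3 (price 60.69≤63.67, memory 115≥33, vCPUs 63≥15).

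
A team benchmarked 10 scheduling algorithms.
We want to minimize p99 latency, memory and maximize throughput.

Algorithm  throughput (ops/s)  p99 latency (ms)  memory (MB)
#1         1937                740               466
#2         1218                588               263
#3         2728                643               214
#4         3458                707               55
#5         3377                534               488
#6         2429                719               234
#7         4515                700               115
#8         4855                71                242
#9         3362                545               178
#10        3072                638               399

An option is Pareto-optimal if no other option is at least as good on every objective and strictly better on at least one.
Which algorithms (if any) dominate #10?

#8: throughput 4855≥3072, p99 latency 71≤638, memory 242≤399 — dominates #10.
#9: throughput 3362≥3072, p99 latency 545≤638, memory 178≤399 — dominates #10.
Others (#1, #2, #3, #4, #5, #6, #7) are each worse than #10 on at least one objective.

#8, #9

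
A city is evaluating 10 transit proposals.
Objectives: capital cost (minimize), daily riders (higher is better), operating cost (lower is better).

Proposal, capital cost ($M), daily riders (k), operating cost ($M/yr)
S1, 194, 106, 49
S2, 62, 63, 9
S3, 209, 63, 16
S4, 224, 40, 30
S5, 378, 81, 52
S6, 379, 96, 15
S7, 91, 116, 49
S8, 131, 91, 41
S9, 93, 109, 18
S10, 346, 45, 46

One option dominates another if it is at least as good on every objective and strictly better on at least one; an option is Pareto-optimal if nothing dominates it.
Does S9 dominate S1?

S9 vs S1: capital cost 93≤194, daily riders 109≥106, operating cost 18≤49 — S9 is at least as good on every objective with at least one strict improvement.

Yes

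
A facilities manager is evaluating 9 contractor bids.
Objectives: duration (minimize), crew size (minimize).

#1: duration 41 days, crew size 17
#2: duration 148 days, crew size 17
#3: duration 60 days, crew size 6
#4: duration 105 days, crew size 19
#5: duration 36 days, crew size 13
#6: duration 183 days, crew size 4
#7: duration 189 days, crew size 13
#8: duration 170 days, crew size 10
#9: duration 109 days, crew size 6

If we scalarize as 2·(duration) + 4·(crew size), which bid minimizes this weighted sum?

#1: 2·41 + 4·17 = 150
#2: 2·148 + 4·17 = 364
#3: 2·60 + 4·6 = 144
#4: 2·105 + 4·19 = 286
#5: 2·36 + 4·13 = 124
#6: 2·183 + 4·4 = 382
#7: 2·189 + 4·13 = 430
#8: 2·170 + 4·10 = 380
#9: 2·109 + 4·6 = 242
Lowest: #5 at 124.

#5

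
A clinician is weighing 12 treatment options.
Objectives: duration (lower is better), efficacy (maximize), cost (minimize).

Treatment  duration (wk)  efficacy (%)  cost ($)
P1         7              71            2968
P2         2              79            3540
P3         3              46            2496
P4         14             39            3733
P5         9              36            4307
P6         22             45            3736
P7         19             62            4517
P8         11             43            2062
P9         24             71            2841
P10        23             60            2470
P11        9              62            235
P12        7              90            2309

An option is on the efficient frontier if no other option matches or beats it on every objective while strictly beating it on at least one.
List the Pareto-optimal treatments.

P2, P3, P11, P12

P1: dominated by P12 (duration 7≤7, efficacy 90≥71, cost 2309≤2968).
P2: not dominated (best duration).
P3: not dominated.
P4: dominated by P1 (duration 7≤14, efficacy 71≥39, cost 2968≤3733).
P5: dominated by P1 (duration 7≤9, efficacy 71≥36, cost 2968≤4307).
P6: dominated by P1 (duration 7≤22, efficacy 71≥45, cost 2968≤3736).
P7: dominated by P1 (duration 7≤19, efficacy 71≥62, cost 2968≤4517).
P8: dominated by P11 (duration 9≤11, efficacy 62≥43, cost 235≤2062).
P9: dominated by P12 (duration 7≤24, efficacy 90≥71, cost 2309≤2841).
P10: dominated by P11 (duration 9≤23, efficacy 62≥60, cost 235≤2470).
P11: not dominated (best cost).
P12: not dominated (best efficacy).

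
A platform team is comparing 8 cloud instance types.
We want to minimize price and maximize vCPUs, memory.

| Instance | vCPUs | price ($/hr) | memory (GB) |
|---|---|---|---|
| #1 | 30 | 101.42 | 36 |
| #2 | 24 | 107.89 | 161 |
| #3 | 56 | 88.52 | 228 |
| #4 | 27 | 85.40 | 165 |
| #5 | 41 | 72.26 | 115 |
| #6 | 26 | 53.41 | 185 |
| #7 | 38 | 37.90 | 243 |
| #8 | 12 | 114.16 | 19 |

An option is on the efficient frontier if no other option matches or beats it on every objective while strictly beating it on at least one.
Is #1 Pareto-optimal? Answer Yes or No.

No

#3 vs #1: vCPUs 56≥30, price 88.52≤101.42, memory 228≥36 — #3 is at least as good on every objective and strictly better on at least one, so #3 dominates #1.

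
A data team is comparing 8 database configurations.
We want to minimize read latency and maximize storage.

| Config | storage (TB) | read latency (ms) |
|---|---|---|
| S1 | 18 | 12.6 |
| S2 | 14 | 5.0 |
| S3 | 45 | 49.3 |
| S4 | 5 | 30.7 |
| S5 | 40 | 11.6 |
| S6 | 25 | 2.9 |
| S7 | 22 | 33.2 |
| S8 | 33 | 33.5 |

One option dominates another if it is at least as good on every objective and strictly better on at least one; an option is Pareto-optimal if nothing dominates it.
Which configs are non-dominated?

S1: dominated by S5 (storage 40≥18, read latency 11.6≤12.6).
S2: dominated by S6 (storage 25≥14, read latency 2.9≤5.0).
S3: not dominated (best storage).
S4: dominated by S1 (storage 18≥5, read latency 12.6≤30.7).
S5: not dominated.
S6: not dominated (best read latency).
S7: dominated by S5 (storage 40≥22, read latency 11.6≤33.2).
S8: dominated by S5 (storage 40≥33, read latency 11.6≤33.5).

S3, S5, S6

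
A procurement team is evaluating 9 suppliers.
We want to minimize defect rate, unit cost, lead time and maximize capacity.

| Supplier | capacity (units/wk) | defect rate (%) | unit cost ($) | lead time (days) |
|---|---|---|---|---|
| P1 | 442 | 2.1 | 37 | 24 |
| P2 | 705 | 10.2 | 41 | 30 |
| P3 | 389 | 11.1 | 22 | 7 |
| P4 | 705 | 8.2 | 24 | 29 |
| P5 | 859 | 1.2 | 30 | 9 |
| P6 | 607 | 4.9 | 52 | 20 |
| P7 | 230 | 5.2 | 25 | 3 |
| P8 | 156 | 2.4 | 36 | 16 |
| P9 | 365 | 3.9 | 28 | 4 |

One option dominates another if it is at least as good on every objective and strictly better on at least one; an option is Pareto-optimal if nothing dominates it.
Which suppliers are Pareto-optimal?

P1: dominated by P5 (capacity 859≥442, defect rate 1.2≤2.1, unit cost 30≤37, lead time 9≤24).
P2: dominated by P4 (capacity 705≥705, defect rate 8.2≤10.2, unit cost 24≤41, lead time 29≤30).
P3: not dominated (best unit cost).
P4: not dominated.
P5: not dominated (best capacity).
P6: dominated by P5 (capacity 859≥607, defect rate 1.2≤4.9, unit cost 30≤52, lead time 9≤20).
P7: not dominated (best lead time).
P8: dominated by P5 (capacity 859≥156, defect rate 1.2≤2.4, unit cost 30≤36, lead time 9≤16).
P9: not dominated.

P3, P4, P5, P7, P9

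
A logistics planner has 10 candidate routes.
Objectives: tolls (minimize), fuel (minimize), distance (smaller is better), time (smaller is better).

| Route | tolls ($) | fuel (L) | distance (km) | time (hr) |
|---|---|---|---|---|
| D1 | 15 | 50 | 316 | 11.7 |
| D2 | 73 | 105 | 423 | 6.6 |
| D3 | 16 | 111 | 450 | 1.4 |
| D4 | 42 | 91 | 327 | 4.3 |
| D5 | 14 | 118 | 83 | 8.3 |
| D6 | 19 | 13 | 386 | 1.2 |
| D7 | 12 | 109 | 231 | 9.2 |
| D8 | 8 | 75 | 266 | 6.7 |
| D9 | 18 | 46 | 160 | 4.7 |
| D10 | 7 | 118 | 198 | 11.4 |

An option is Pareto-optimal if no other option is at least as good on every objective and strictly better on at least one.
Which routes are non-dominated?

D1, D3, D4, D5, D6, D7, D8, D9, D10

D1: not dominated.
D2: dominated by D4 (tolls 42≤73, fuel 91≤105, distance 327≤423, time 4.3≤6.6).
D3: not dominated.
D4: not dominated.
D5: not dominated (best distance).
D6: not dominated (best fuel).
D7: not dominated.
D8: not dominated.
D9: not dominated.
D10: not dominated (best tolls).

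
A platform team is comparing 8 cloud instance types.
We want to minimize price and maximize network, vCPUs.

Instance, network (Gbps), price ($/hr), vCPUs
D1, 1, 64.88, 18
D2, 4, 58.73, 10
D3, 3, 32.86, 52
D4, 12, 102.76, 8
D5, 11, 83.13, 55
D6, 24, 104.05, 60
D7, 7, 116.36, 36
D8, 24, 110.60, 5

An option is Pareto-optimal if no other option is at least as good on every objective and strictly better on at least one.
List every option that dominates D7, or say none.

D5, D6

D5: network 11≥7, price 83.13≤116.36, vCPUs 55≥36 — dominates D7.
D6: network 24≥7, price 104.05≤116.36, vCPUs 60≥36 — dominates D7.
Others (D1, D2, D3, D4, D8) are each worse than D7 on at least one objective.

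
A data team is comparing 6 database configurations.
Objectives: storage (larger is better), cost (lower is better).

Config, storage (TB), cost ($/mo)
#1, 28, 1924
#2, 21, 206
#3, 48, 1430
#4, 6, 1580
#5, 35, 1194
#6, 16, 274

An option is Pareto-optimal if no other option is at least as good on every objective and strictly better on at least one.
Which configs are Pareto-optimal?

#2, #3, #5

#1: dominated by #3 (storage 48≥28, cost 1430≤1924).
#2: not dominated (best cost).
#3: not dominated (best storage).
#4: dominated by #2 (storage 21≥6, cost 206≤1580).
#5: not dominated.
#6: dominated by #2 (storage 21≥16, cost 206≤274).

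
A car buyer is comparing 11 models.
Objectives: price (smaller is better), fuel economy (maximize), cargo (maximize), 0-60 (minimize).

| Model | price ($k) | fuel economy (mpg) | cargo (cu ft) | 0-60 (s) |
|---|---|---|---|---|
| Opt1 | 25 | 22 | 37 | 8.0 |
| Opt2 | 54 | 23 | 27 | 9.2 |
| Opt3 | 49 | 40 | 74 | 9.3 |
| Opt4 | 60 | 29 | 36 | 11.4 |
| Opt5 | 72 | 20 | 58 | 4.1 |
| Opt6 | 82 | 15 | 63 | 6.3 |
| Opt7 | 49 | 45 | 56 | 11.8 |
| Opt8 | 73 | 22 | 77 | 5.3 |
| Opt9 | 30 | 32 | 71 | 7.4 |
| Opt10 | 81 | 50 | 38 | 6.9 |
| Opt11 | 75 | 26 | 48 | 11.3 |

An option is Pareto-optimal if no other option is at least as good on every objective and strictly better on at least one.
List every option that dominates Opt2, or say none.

Opt9: price 30≤54, fuel economy 32≥23, cargo 71≥27, 0-60 7.4≤9.2 — dominates Opt2.
Others (Opt1, Opt3, Opt4, Opt5, Opt6, Opt7, Opt8, Opt10, Opt11) are each worse than Opt2 on at least one objective.

Opt9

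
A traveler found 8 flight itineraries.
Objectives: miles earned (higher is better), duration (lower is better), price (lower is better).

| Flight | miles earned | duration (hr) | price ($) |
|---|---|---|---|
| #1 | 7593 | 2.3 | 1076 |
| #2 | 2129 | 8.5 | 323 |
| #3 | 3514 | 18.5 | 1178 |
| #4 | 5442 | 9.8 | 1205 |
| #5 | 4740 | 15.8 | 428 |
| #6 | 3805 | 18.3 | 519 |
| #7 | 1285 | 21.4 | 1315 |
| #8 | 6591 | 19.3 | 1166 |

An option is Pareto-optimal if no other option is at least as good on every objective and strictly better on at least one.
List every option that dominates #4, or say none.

#1: miles earned 7593≥5442, duration 2.3≤9.8, price 1076≤1205 — dominates #4.
Others (#2, #3, #5, #6, #7, #8) are each worse than #4 on at least one objective.

#1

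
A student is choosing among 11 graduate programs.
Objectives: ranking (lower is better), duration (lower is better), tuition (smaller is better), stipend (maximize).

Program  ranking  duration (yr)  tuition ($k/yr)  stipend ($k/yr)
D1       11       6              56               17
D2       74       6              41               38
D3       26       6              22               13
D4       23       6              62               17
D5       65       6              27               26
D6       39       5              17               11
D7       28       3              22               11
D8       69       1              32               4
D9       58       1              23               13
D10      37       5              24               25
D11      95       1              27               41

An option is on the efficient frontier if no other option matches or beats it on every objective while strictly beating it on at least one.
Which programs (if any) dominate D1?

D2: worse on ranking (74 vs 11).
D3: worse on ranking (26 vs 11).
D4: worse on ranking (23 vs 11).
D5: worse on ranking (65 vs 11).
D6: worse on ranking (39 vs 11).
D7: worse on ranking (28 vs 11).
D8: worse on ranking (69 vs 11).
D9: worse on ranking (58 vs 11).
D10: worse on ranking (37 vs 11).
D11: worse on ranking (95 vs 11).
No option dominates D1.

none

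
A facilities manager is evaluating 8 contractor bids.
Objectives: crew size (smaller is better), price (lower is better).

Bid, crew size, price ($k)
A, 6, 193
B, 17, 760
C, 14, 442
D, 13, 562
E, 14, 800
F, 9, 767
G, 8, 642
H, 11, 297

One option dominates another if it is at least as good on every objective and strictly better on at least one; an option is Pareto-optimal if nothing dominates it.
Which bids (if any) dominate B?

A, C, D, G, H

A: crew size 6≤17, price 193≤760 — dominates B.
C: crew size 14≤17, price 442≤760 — dominates B.
D: crew size 13≤17, price 562≤760 — dominates B.
G: crew size 8≤17, price 642≤760 — dominates B.
H: crew size 11≤17, price 297≤760 — dominates B.
Others (E, F) are each worse than B on at least one objective.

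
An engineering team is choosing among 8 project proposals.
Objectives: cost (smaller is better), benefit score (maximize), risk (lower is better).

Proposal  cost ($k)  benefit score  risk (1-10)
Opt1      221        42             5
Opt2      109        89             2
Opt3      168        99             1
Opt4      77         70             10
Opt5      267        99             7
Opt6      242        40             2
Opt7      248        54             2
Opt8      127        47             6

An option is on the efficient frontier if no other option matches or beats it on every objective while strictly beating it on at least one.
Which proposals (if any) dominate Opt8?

Opt2

Opt2: cost 109≤127, benefit score 89≥47, risk 2≤6 — dominates Opt8.
Others (Opt1, Opt3, Opt4, Opt5, Opt6, Opt7) are each worse than Opt8 on at least one objective.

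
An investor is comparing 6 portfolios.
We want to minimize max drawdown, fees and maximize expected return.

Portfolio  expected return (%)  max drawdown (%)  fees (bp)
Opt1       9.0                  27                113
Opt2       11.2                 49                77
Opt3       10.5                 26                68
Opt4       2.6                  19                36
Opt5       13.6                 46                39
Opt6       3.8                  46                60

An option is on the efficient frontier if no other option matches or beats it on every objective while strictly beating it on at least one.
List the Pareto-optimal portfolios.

Opt3, Opt4, Opt5

Opt1: dominated by Opt3 (expected return 10.5≥9.0, max drawdown 26≤27, fees 68≤113).
Opt2: dominated by Opt5 (expected return 13.6≥11.2, max drawdown 46≤49, fees 39≤77).
Opt3: not dominated.
Opt4: not dominated (best max drawdown).
Opt5: not dominated (best expected return).
Opt6: dominated by Opt5 (expected return 13.6≥3.8, max drawdown 46≤46, fees 39≤60).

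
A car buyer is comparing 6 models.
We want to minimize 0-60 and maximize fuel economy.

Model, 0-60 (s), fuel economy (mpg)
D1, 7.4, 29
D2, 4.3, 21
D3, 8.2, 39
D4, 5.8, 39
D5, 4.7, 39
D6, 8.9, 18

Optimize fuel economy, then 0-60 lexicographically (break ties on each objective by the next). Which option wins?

D5

First maximize fuel economy: best is 39, kept {D3, D4, D5}.
Then minimize 0-60: best is 4.7, kept {D5}.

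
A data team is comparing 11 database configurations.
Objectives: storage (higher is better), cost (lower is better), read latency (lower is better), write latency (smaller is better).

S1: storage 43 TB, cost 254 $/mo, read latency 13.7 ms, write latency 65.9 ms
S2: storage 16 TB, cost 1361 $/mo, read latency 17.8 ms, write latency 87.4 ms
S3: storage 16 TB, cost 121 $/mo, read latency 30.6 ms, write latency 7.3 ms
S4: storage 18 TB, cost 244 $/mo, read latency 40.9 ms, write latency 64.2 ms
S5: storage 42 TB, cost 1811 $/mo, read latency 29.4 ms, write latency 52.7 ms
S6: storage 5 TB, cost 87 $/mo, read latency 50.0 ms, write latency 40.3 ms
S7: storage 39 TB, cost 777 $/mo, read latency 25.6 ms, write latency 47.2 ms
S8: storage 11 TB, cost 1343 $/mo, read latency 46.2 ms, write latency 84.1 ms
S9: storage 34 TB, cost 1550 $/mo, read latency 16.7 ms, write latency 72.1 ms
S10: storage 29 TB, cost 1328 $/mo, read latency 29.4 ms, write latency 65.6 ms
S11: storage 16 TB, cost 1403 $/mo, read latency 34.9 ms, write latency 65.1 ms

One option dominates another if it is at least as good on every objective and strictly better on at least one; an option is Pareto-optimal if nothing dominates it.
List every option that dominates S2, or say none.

S1: storage 43≥16, cost 254≤1361, read latency 13.7≤17.8, write latency 65.9≤87.4 — dominates S2.
Others (S3, S4, S5, S6, S7, S8, S9, S10, S11) are each worse than S2 on at least one objective.

S1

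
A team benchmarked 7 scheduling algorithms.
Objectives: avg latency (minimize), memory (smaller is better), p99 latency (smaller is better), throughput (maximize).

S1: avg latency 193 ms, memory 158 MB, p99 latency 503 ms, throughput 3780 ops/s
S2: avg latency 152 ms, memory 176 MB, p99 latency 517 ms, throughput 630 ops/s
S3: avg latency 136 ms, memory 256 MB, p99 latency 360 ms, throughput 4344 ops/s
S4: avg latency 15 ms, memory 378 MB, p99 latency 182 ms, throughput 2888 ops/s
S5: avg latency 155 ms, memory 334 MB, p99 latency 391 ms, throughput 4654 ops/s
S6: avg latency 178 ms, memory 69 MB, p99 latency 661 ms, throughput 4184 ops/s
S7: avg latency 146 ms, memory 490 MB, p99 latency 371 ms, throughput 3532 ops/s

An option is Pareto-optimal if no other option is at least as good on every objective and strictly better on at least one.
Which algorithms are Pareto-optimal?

S1: not dominated.
S2: not dominated.
S3: not dominated.
S4: not dominated (best avg latency).
S5: not dominated (best throughput).
S6: not dominated (best memory).
S7: dominated by S3 (avg latency 136≤146, memory 256≤490, p99 latency 360≤371, throughput 4344≥3532).

S1, S2, S3, S4, S5, S6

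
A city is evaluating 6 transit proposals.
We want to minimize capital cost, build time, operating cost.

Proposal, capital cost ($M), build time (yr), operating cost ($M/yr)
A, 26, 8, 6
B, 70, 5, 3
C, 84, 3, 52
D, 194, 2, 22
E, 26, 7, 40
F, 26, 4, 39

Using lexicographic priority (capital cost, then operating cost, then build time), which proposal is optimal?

First minimize capital cost: best is 26, kept {A, E, F}.
Then minimize operating cost: best is 6, kept {A}.

A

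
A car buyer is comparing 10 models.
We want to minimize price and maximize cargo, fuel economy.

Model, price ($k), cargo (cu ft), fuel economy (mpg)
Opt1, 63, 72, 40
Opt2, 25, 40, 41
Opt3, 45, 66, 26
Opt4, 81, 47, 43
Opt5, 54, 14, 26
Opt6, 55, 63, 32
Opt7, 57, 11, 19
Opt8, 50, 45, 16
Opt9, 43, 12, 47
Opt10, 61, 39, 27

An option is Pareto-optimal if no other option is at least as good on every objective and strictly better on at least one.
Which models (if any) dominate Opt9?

Opt1: worse on price (63 vs 43).
Opt2: worse on fuel economy (41 vs 47).
Opt3: worse on price (45 vs 43).
Opt4: worse on price (81 vs 43).
Opt5: worse on price (54 vs 43).
Opt6: worse on price (55 vs 43).
Opt7: worse on price (57 vs 43).
Opt8: worse on price (50 vs 43).
Opt10: worse on price (61 vs 43).
No option dominates Opt9.

none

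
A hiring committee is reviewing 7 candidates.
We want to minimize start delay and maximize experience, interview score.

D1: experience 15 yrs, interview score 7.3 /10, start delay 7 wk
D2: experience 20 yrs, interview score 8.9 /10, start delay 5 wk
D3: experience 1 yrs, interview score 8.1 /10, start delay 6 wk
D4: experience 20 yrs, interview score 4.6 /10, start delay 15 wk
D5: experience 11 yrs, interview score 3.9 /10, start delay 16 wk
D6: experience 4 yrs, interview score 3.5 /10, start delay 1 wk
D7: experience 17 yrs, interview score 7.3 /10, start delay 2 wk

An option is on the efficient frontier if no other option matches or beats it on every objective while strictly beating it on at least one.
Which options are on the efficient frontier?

D2, D6, D7

D1: dominated by D2 (experience 20≥15, interview score 8.9≥7.3, start delay 5≤7).
D2: not dominated (best interview score).
D3: dominated by D2 (experience 20≥1, interview score 8.9≥8.1, start delay 5≤6).
D4: dominated by D2 (experience 20≥20, interview score 8.9≥4.6, start delay 5≤15).
D5: dominated by D1 (experience 15≥11, interview score 7.3≥3.9, start delay 7≤16).
D6: not dominated (best start delay).
D7: not dominated.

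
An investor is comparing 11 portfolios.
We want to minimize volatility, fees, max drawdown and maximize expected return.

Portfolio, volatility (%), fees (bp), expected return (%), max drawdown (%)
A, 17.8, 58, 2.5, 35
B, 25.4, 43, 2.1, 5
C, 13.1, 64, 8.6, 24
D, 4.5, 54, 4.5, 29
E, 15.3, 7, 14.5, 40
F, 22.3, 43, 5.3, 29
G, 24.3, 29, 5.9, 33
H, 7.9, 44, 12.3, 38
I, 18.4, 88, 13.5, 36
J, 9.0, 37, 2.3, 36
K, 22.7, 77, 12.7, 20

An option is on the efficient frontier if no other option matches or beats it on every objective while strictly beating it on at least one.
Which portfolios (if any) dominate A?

D

D: volatility 4.5≤17.8, fees 54≤58, expected return 4.5≥2.5, max drawdown 29≤35 — dominates A.
Others (B, C, E, F, G, H, I, J, K) are each worse than A on at least one objective.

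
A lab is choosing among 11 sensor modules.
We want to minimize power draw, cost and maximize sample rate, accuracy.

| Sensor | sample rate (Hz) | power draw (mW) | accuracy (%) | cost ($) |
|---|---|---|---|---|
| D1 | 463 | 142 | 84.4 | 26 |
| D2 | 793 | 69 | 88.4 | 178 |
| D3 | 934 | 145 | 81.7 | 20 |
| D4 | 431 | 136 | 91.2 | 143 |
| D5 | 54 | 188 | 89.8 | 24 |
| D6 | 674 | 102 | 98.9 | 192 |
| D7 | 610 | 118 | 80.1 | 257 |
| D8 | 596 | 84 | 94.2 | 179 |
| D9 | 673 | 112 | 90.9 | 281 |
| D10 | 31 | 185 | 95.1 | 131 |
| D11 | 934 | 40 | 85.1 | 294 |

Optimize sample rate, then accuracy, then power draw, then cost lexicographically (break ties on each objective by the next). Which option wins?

First maximize sample rate: best is 934, kept {D3, D11}.
Then maximize accuracy: best is 85.1, kept {D11}.

D11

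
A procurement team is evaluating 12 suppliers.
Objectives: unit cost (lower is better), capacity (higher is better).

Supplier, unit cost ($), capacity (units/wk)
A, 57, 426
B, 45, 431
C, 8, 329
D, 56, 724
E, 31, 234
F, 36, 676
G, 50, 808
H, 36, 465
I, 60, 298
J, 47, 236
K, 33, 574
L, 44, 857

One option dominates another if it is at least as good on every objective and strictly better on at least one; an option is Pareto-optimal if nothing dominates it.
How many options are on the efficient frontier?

A: dominated by B (unit cost 45≤57, capacity 431≥426).
B: dominated by F (unit cost 36≤45, capacity 676≥431).
C: not dominated (best unit cost).
D: dominated by G (unit cost 50≤56, capacity 808≥724).
E: dominated by C (unit cost 8≤31, capacity 329≥234).
F: not dominated.
G: dominated by L (unit cost 44≤50, capacity 857≥808).
H: dominated by F (unit cost 36≤36, capacity 676≥465).
I: dominated by A (unit cost 57≤60, capacity 426≥298).
J: dominated by B (unit cost 45≤47, capacity 431≥236).
K: not dominated.
L: not dominated (best capacity).
Pareto-optimal: C, F, K, L → 4.

4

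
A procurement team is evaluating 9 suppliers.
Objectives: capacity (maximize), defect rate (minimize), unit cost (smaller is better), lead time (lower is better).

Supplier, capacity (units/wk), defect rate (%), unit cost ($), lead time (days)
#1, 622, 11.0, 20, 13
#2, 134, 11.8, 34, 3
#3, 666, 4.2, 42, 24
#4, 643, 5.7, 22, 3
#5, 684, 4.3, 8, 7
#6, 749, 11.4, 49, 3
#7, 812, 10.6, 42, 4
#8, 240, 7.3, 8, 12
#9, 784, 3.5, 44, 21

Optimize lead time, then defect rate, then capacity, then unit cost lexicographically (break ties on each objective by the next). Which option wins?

#4

First minimize lead time: best is 3, kept {#2, #4, #6}.
Then minimize defect rate: best is 5.7, kept {#4}.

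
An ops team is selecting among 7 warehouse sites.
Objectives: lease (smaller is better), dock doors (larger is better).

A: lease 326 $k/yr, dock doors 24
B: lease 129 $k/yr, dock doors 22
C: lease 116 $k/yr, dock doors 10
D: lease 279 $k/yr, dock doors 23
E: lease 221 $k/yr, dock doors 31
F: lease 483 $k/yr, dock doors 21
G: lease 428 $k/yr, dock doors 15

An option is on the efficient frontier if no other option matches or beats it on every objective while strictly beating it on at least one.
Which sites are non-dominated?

B, C, E

A: dominated by E (lease 221≤326, dock doors 31≥24).
B: not dominated.
C: not dominated (best lease).
D: dominated by E (lease 221≤279, dock doors 31≥23).
E: not dominated (best dock doors).
F: dominated by A (lease 326≤483, dock doors 24≥21).
G: dominated by A (lease 326≤428, dock doors 24≥15).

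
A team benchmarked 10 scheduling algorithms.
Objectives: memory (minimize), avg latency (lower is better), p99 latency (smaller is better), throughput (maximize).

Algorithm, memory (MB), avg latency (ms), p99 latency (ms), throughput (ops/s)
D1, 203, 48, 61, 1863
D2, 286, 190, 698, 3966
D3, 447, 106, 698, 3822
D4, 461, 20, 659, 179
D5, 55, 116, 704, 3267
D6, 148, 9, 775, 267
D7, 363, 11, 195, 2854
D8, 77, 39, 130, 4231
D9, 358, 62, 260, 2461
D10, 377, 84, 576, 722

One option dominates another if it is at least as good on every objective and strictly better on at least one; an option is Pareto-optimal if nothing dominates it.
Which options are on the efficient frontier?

D1, D5, D6, D7, D8

D1: not dominated (best p99 latency).
D2: dominated by D8 (memory 77≤286, avg latency 39≤190, p99 latency 130≤698, throughput 4231≥3966).
D3: dominated by D8 (memory 77≤447, avg latency 39≤106, p99 latency 130≤698, throughput 4231≥3822).
D4: dominated by D7 (memory 363≤461, avg latency 11≤20, p99 latency 195≤659, throughput 2854≥179).
D5: not dominated (best memory).
D6: not dominated (best avg latency).
D7: not dominated.
D8: not dominated (best throughput).
D9: dominated by D8 (memory 77≤358, avg latency 39≤62, p99 latency 130≤260, throughput 4231≥2461).
D10: dominated by D1 (memory 203≤377, avg latency 48≤84, p99 latency 61≤576, throughput 1863≥722).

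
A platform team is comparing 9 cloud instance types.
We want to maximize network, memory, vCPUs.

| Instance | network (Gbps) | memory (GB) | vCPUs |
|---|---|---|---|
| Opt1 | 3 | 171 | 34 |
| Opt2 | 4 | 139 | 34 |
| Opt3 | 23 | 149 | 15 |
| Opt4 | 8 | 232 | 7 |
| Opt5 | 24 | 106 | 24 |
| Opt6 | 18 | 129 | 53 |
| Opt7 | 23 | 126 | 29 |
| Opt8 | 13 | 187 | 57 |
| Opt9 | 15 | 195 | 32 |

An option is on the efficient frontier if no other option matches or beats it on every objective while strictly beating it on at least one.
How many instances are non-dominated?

Opt1: dominated by Opt8 (network 13≥3, memory 187≥171, vCPUs 57≥34).
Opt2: dominated by Opt8 (network 13≥4, memory 187≥139, vCPUs 57≥34).
Opt3: not dominated.
Opt4: not dominated (best memory).
Opt5: not dominated (best network).
Opt6: not dominated.
Opt7: not dominated.
Opt8: not dominated (best vCPUs).
Opt9: not dominated.
Pareto-optimal: Opt3, Opt4, Opt5, Opt6, Opt7, Opt8, Opt9 → 7.

7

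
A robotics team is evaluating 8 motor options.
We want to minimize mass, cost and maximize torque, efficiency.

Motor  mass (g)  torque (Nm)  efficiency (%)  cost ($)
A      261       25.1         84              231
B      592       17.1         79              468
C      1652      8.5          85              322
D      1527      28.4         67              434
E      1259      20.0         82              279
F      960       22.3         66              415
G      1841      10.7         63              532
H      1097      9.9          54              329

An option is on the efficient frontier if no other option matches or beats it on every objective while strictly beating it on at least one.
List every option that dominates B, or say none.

A

A: mass 261≤592, torque 25.1≥17.1, efficiency 84≥79, cost 231≤468 — dominates B.
Others (C, D, E, F, G, H) are each worse than B on at least one objective.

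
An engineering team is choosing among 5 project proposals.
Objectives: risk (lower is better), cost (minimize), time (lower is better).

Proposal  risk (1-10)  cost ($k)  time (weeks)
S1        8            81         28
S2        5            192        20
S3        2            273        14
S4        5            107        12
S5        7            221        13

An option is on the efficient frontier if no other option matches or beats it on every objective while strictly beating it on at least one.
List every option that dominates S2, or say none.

S4: risk 5≤5, cost 107≤192, time 12≤20 — dominates S2.
Others (S1, S3, S5) are each worse than S2 on at least one objective.

S4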